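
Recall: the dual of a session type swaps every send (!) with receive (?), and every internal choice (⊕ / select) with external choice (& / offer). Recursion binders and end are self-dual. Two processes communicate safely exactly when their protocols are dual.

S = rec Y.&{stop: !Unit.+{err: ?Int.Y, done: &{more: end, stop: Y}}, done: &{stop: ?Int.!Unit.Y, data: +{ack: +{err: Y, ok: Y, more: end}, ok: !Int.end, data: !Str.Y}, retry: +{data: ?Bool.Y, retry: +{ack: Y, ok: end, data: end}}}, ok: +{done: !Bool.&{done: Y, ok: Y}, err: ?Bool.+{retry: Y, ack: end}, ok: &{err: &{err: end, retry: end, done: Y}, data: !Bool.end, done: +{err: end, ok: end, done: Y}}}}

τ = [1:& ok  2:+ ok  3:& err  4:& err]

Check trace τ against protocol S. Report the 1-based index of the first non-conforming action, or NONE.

NONE

[1] & ok  ok  state: +{done: !Bool.&{done: rec Y.…, ok: rec Y.…}, err: ?Bool.+{retry: rec Y.…, ack: end}, ok: &{err: &{err: end, retry: end, done: rec Y.…}, data: !Bool.end, done: +{err: end, ok: end, done: rec Y.…}}}
[2] + ok  ok  state: &{err: &{err: end, retry: end, done: rec Y.…}, data: !Bool.end, done: +{err: end, ok: end, done: rec Y.…}}
[3] & err  ok  state: &{err: end, retry: end, done: rec Y.…}
[4] & err  ok  state: end
trace exhausted — no violation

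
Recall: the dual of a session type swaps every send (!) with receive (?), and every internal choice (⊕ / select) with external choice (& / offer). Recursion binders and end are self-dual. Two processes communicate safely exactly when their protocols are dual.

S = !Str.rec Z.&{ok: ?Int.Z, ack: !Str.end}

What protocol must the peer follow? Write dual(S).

?Str.rec Z.+{ok: !Int.Z, ack: ?Str.end}

!Str = ?Str
  rec Z = rec Z  (binder kept)
    &{ok,ack} = +{ok,ack}  (offer→select)
      • ok:
        ?Int = !Int
          Z self-dual
      • ack:
        !Str = ?Str
          end self-dual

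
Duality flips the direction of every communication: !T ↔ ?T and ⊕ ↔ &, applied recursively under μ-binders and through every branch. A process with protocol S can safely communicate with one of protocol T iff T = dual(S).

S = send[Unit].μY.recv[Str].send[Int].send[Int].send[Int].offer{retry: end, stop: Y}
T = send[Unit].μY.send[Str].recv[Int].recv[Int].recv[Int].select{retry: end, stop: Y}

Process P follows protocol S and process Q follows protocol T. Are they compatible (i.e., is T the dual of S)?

NO

send[Unit] | send[Unit]  ✗ same direction on both sides — not dual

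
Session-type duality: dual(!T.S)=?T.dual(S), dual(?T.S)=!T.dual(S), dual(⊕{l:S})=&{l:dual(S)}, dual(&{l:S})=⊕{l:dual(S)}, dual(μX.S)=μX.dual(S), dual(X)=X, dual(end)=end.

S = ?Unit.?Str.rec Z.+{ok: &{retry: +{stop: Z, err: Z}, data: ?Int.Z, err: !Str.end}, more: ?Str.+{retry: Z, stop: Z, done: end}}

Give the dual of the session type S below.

?Unit → !Unit
  ?Str → !Str
    rec Z → rec Z  (μ self-dual)
      +{ok,more} → &{ok,more}  (select→offer)
        case ok:
          &{retry,data,err} → +{retry,data,err}  (&→⊕)
            case retry:
              +{stop,err} → &{stop,err}  (select→offer)
                case stop:
                  dual(Z) = Z
                case err:
                  dual(Z) = Z
            case data:
              ?Int → !Int
                dual(Z) = Z
            case err:
              !Str → ?Str
                dual(end) = end
        case more:
          ?Str → !Str
            +{retry,stop,done} → &{retry,stop,done}  (select→offer)
              case retry:
                dual(Z) = Z
              case stop:
                dual(Z) = Z
              case done:
                dual(end) = end

!Unit.!Str.rec Z.&{ok: +{retry: &{stop: Z, err: Z}, data: !Int.Z, err: ?Str.end}, more: !Str.&{retry: Z, stop: Z, done: end}}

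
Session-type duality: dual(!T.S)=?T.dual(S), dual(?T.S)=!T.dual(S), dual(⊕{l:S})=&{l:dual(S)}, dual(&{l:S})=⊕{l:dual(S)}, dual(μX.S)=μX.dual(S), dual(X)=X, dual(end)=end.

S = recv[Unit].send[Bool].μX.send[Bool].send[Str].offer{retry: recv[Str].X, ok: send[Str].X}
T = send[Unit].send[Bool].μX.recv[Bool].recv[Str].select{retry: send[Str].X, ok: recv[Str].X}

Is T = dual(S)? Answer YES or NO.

recv[Unit] vs send[Unit]  ✓
  send[Bool] vs send[Bool]  ✗ same direction on both sides — not dual

NO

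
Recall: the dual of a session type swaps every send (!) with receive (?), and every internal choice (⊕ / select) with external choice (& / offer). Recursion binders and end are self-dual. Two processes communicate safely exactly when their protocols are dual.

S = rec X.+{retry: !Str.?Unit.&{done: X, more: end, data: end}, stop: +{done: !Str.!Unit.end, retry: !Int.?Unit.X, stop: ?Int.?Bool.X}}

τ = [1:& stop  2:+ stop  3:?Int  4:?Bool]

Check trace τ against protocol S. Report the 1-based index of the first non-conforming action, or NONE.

1

step 1: got & stop, protocol expects + retry or + stop  ✗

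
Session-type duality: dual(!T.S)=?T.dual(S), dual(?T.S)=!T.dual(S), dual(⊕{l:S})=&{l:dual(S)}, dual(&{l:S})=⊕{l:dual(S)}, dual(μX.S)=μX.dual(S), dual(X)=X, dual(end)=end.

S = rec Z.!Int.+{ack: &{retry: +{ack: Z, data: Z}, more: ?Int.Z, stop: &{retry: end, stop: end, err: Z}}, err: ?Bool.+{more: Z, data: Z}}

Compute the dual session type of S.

rec Z.?Int.&{ack: +{retry: &{ack: Z, data: Z}, more: !Int.Z, stop: +{retry: end, stop: end, err: Z}}, err: !Bool.&{more: Z, data: Z}}

rec Z → rec Z  (μ self-dual)
  !Int → ?Int
    +{ack,err} → &{ack,err}  (select→offer)
      case ack:
        &{retry,more,stop} → +{retry,more,stop}  (offer→select)
          case retry:
            +{ack,data} → &{ack,data}  (select→offer)
              case ack:
                dual(Z) = Z
              case data:
                dual(Z) = Z
          case more:
            ?Int → !Int
              dual(Z) = Z
          case stop:
            &{retry,stop,err} → +{retry,stop,err}  (offer→select)
              case retry:
                dual(end) = end
              case stop:
                dual(end) = end
              case err:
                dual(Z) = Z
      case err:
        ?Bool → !Bool
          +{more,data} → &{more,data}  (select→offer)
            case more:
              dual(Z) = Z
            case data:
              dual(Z) = Z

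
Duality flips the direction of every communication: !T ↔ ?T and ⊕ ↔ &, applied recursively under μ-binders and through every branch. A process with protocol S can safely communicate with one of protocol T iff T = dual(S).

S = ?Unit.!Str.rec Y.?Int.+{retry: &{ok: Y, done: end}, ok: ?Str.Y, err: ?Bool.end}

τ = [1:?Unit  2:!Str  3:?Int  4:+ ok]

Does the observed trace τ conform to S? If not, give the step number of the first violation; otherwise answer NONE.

NONE

[1] ?Unit  match  cont: !Str.rec Y.…
[2] !Str  match  cont: rec Y.…
[3] ?Int  match  cont: +{retry: &{ok: rec Y.…, done: end}, ok: ?Str.rec Y.…, err: ?Bool.end}
[4] + ok  match  cont: ?Str.rec Y.…
trace exhausted — no violation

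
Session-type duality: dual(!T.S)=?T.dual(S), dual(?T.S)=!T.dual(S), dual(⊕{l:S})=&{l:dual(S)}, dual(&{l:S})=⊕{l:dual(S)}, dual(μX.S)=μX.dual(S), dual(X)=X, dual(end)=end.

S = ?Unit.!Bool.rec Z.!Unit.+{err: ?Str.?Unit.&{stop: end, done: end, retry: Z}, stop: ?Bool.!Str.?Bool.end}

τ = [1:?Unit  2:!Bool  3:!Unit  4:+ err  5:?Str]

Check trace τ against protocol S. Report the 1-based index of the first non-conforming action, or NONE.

[1] ?Unit  ✓  residual = !Bool.rec Z.…
[2] !Bool  ✓  residual = rec Z.…
[3] !Unit  ✓  residual = +{err: ?Str.?Unit.&{stop: end, done: end, retry: rec Z.…}, stop: ?Bool.!Str.?Bool.end}
[4] + err  ✓  residual = ?Str.?Unit.&{stop: end, done: end, retry: rec Z.…}
[5] ?Str  ✓  residual = ?Unit.&{stop: end, done: end, retry: rec Z.…}
trace exhausted — no violation

NONE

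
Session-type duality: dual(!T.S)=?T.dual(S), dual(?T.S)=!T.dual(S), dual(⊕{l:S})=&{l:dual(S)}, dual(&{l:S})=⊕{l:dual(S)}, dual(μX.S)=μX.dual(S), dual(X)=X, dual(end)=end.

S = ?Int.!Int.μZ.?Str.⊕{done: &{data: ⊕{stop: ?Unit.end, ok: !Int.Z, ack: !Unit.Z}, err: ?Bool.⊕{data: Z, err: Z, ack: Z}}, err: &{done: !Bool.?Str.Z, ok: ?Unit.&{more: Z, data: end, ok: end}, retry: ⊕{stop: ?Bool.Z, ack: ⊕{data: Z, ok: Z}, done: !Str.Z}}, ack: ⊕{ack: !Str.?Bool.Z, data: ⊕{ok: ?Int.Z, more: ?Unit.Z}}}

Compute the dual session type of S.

!Int.?Int.μZ.!Str.&{done: ⊕{data: &{stop: !Unit.end, ok: ?Int.Z, ack: ?Unit.Z}, err: !Bool.&{data: Z, err: Z, ack: Z}}, err: ⊕{done: ?Bool.!Str.Z, ok: !Unit.⊕{more: Z, data: end, ok: end}, retry: &{stop: !Bool.Z, ack: &{data: Z, ok: Z}, done: ?Str.Z}}, ack: &{ack: ?Str.!Bool.Z, data: &{ok: !Int.Z, more: !Unit.Z}}}

?Int → !Int
  !Int → ?Int
    μZ → μZ  (binder kept)
      ?Str → !Str
        ⊕{done,err,ack} → &{done,err,ack}  (select→offer)
          [done]
            &{data,err} → ⊕{data,err}  (&→⊕)
              [data]
                ⊕{stop,ok,ack} → &{stop,ok,ack}  (select→offer)
                  [stop]
                    ?Unit → !Unit
                      end ↦ end
                  [ok]
                    !Int → ?Int
                      Z ↦ Z
                  [ack]
                    !Unit → ?Unit
                      Z ↦ Z
              [err]
                ?Bool → !Bool
                  ⊕{data,err,ack} → &{data,err,ack}  (select→offer)
                    [data]
                      Z ↦ Z
                    [err]
                      Z ↦ Z
                    [ack]
                      Z ↦ Z
          [err]
            &{done,ok,retry} → ⊕{done,ok,retry}  (&→⊕)
              [done]
                !Bool → ?Bool
                  ?Str → !Str
                    Z ↦ Z
              [ok]
                ?Unit → !Unit
                  &{more,data,ok} → ⊕{more,data,ok}  (&→⊕)
                    [more]
                      Z ↦ Z
                    [data]
                      end ↦ end
                    [ok]
                      end ↦ end
              [retry]
                ⊕{stop,ack,done} → &{stop,ack,done}  (select→offer)
                  [stop]
                    ?Bool → !Bool
                      Z ↦ Z
                  [ack]
                    ⊕{data,ok} → &{data,ok}  (select→offer)
                      [data]
                        Z ↦ Z
                      [ok]
                        Z ↦ Z
                  [done]
                    !Str → ?Str
                      Z ↦ Z
          [ack]
            ⊕{ack,data} → &{ack,data}  (select→offer)
              [ack]
                !Str → ?Str
                  ?Bool → !Bool
                    Z ↦ Z
              [data]
                ⊕{ok,more} → &{ok,more}  (select→offer)
                  [ok]
                    ?Int → !Int
                      Z ↦ Z
                  [more]
                    ?Unit → !Unit
                      Z ↦ Z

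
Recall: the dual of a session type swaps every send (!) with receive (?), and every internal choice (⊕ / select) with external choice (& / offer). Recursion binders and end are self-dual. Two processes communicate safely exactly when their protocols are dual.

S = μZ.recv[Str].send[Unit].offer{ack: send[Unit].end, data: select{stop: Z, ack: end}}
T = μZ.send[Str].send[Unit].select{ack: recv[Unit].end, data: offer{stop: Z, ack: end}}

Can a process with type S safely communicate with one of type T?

NO

μZ | μZ  ok (μ self-dual)
  recv[Str] | send[Str]  ok
    send[Unit] | send[Unit]  ✗ same direction on both sides — not dual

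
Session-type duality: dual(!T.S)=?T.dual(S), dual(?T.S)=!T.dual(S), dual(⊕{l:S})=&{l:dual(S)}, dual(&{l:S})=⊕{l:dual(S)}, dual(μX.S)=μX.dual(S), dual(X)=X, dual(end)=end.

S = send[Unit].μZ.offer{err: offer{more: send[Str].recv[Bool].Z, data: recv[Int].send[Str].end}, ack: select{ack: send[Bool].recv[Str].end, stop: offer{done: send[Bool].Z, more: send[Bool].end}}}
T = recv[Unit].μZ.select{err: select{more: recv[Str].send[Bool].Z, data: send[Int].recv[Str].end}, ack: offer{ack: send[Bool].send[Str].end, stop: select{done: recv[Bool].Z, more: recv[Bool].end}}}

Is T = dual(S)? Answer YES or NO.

NO

send[Unit] | recv[Unit]  ✓
  μZ | μZ  ✓ (μ self-dual)
    offer{err,ack} | select{err,ack}  ✓ same labels
      • err:
        offer{more,data} | select{more,data}  ✓ same labels
          • more:
            send[Str] | recv[Str]  ✓
              recv[Bool] | send[Bool]  ✓
                Z | Z  ✓
          • data:
            recv[Int] | send[Int]  ✓
              send[Str] | recv[Str]  ✓
                end | end  ✓
      • ack:
        select{ack,stop} | offer{ack,stop}  ✓ same labels
          • ack:
            send[Bool] | send[Bool]  ✗ same direction on both sides — not dual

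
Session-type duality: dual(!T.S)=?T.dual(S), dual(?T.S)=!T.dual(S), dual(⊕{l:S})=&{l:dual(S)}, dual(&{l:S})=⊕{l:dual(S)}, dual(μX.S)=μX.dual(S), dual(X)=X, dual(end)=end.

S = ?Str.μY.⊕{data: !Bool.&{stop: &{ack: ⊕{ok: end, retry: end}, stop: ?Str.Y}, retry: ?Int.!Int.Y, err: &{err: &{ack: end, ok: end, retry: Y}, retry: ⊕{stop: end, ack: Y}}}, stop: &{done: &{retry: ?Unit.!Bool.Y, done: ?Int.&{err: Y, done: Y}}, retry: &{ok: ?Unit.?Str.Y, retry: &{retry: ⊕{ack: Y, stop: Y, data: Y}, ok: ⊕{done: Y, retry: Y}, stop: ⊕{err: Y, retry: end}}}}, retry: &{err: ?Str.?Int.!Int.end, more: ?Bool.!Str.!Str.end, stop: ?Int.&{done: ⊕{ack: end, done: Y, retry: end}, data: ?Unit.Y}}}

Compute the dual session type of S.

?Str = !Str
  μY = μY  (rec unchanged)
    ⊕{data,stop,retry} = &{data,stop,retry}  (select→offer)
      • data:
        !Bool = ?Bool
          &{stop,retry,err} = ⊕{stop,retry,err}  (external→internal)
            • stop:
              &{ack,stop} = ⊕{ack,stop}  (external→internal)
                • ack:
                  ⊕{ok,retry} = &{ok,retry}  (select→offer)
                    • ok:
                      end self-dual
                    • retry:
                      end self-dual
                • stop:
                  ?Str = !Str
                    Y self-dual
            • retry:
              ?Int = !Int
                !Int = ?Int
                  Y self-dual
            • err:
              &{err,retry} = ⊕{err,retry}  (external→internal)
                • err:
                  &{ack,ok,retry} = ⊕{ack,ok,retry}  (external→internal)
                    • ack:
                      end self-dual
                    • ok:
                      end self-dual
                    • retry:
                      Y self-dual
                • retry:
                  ⊕{stop,ack} = &{stop,ack}  (select→offer)
                    • stop:
                      end self-dual
                    • ack:
                      Y self-dual
      • stop:
        &{done,retry} = ⊕{done,retry}  (external→internal)
          • done:
            &{retry,done} = ⊕{retry,done}  (external→internal)
              • retry:
                ?Unit = !Unit
                  !Bool = ?Bool
                    Y self-dual
              • done:
                ?Int = !Int
                  &{err,done} = ⊕{err,done}  (external→internal)
                    • err:
                      Y self-dual
                    • done:
                      Y self-dual
          • retry:
            &{ok,retry} = ⊕{ok,retry}  (external→internal)
              • ok:
                ?Unit = !Unit
                  ?Str = !Str
                    Y self-dual
              • retry:
                &{retry,ok,stop} = ⊕{retry,ok,stop}  (external→internal)
                  • retry:
                    ⊕{ack,stop,data} = &{ack,stop,data}  (select→offer)
                      • ack:
                        Y self-dual
                      • stop:
                        Y self-dual
                      • data:
                        Y self-dual
                  • ok:
                    ⊕{done,retry} = &{done,retry}  (select→offer)
                      • done:
                        Y self-dual
                      • retry:
                        Y self-dual
                  • stop:
                    ⊕{err,retry} = &{err,retry}  (select→offer)
                      • err:
                        Y self-dual
                      • retry:
                        end self-dual
      • retry:
        &{err,more,stop} = ⊕{err,more,stop}  (external→internal)
          • err:
            ?Str = !Str
              ?Int = !Int
                !Int = ?Int
                  end self-dual
          • more:
            ?Bool = !Bool
              !Str = ?Str
                !Str = ?Str
                  end self-dual
          • stop:
            ?Int = !Int
              &{done,data} = ⊕{done,data}  (external→internal)
                • done:
                  ⊕{ack,done,retry} = &{ack,done,retry}  (select→offer)
                    • ack:
                      end self-dual
                    • done:
                      Y self-dual
                    • retry:
                      end self-dual
                • data:
                  ?Unit = !Unit
                    Y self-dual

!Str.μY.&{data: ?Bool.⊕{stop: ⊕{ack: &{ok: end, retry: end}, stop: !Str.Y}, retry: !Int.?Int.Y, err: ⊕{err: ⊕{ack: end, ok: end, retry: Y}, retry: &{stop: end, ack: Y}}}, stop: ⊕{done: ⊕{retry: !Unit.?Bool.Y, done: !Int.⊕{err: Y, done: Y}}, retry: ⊕{ok: !Unit.!Str.Y, retry: ⊕{retry: &{ack: Y, stop: Y, data: Y}, ok: &{done: Y, retry: Y}, stop: &{err: Y, retry: end}}}}, retry: ⊕{err: !Str.!Int.?Int.end, more: !Bool.?Str.?Str.end, stop: !Int.⊕{done: &{ack: end, done: Y, retry: end}, data: !Unit.Y}}}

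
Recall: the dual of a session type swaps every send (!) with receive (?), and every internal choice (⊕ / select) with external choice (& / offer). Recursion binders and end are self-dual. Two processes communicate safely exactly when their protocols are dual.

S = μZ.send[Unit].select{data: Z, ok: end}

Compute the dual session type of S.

μZ.recv[Unit].offer{data: Z, ok: end}

μZ ↦ μZ  (rec unchanged)
  send[Unit] ↦ recv[Unit]
    select{data,ok} ↦ offer{data,ok}  (internal→external)
      • data:
        dual(Z) = Z
      • ok:
        dual(end) = end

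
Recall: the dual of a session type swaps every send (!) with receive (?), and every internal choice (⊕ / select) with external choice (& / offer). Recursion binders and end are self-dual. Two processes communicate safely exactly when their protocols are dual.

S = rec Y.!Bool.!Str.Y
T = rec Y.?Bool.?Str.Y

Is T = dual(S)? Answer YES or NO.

YES

rec Y vs rec Y  match (binder kept)
  !Bool vs ?Bool  match
    !Str vs ?Str  match
      Y vs Y  match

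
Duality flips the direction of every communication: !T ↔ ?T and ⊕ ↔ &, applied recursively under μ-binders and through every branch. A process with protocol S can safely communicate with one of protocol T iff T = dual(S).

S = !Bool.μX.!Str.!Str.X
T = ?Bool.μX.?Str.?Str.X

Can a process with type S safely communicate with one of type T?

YES

!Bool vs ?Bool  match
  μX vs μX  match (binder kept)
    !Str vs ?Str  match
      !Str vs ?Str  match
        X vs X  match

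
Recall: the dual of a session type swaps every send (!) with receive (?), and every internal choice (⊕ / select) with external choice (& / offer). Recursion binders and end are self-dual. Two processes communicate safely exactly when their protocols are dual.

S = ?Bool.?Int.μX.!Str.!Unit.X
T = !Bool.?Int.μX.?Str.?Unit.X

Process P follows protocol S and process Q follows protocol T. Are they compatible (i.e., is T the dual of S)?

?Bool | !Bool  ok
  ?Int | ?Int  ✗ same direction on both sides — not dual

NO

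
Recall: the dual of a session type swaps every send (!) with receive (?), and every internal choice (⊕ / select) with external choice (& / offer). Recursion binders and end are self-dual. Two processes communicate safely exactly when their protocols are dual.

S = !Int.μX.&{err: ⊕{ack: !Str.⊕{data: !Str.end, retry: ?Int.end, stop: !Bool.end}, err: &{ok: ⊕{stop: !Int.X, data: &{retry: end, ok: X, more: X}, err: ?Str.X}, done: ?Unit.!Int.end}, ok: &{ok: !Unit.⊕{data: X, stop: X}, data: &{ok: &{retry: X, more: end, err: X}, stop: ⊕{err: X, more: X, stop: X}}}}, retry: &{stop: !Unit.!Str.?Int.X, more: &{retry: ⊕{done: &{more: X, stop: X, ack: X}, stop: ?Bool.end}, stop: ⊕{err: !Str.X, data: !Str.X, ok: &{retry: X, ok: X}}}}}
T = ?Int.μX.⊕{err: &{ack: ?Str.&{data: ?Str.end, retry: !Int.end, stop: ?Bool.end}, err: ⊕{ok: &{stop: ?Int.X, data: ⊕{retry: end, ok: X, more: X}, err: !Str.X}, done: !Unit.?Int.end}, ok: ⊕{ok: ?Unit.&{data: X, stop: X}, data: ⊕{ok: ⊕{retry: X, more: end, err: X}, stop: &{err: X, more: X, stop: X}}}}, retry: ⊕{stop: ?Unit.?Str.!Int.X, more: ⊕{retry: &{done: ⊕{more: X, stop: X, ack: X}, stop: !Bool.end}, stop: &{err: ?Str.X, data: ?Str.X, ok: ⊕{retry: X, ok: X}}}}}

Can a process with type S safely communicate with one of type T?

!Int ‖ ?Int  match
  μX ‖ μX  match (binder kept)
    &{err,retry} ‖ ⊕{err,retry}  match same labels
      [err]
        ⊕{ack,err,ok} ‖ &{ack,err,ok}  match same labels
          [ack]
            !Str ‖ ?Str  match
              ⊕{data,retry,stop} ‖ &{data,retry,stop}  match same labels
                [data]
                  !Str ‖ ?Str  match
                    end ‖ end  match
                [retry]
                  ?Int ‖ !Int  match
                    end ‖ end  match
                [stop]
                  !Bool ‖ ?Bool  match
                    end ‖ end  match
          [err]
            &{ok,done} ‖ ⊕{ok,done}  match same labels
              [ok]
                ⊕{stop,data,err} ‖ &{stop,data,err}  match same labels
                  [stop]
                    !Int ‖ ?Int  match
                      X ‖ X  match
                  [data]
                    &{retry,ok,more} ‖ ⊕{retry,ok,more}  match same labels
                      [retry]
                        end ‖ end  match
                      [ok]
                        X ‖ X  match
                      [more]
                        X ‖ X  match
                  [err]
                    ?Str ‖ !Str  match
                      X ‖ X  match
              [done]
                ?Unit ‖ !Unit  match
                  !Int ‖ ?Int  match
                    end ‖ end  match
          [ok]
            &{ok,data} ‖ ⊕{ok,data}  match same labels
              [ok]
                !Unit ‖ ?Unit  match
                  ⊕{data,stop} ‖ &{data,stop}  match same labels
                    [data]
                      X ‖ X  match
                    [stop]
                      X ‖ X  match
              [data]
                &{ok,stop} ‖ ⊕{ok,stop}  match same labels
                  [ok]
                    &{retry,more,err} ‖ ⊕{retry,more,err}  match same labels
                      [retry]
                        X ‖ X  match
                      [more]
                        end ‖ end  match
                      [err]
                        X ‖ X  match
                  [stop]
                    ⊕{err,more,stop} ‖ &{err,more,stop}  match same labels
                      [err]
                        X ‖ X  match
                      [more]
                        X ‖ X  match
                      [stop]
                        X ‖ X  match
      [retry]
        &{stop,more} ‖ ⊕{stop,more}  match same labels
          [stop]
            !Unit ‖ ?Unit  match
              !Str ‖ ?Str  match
                ?Int ‖ !Int  match
                  X ‖ X  match
          [more]
            &{retry,stop} ‖ ⊕{retry,stop}  match same labels
              [retry]
                ⊕{done,stop} ‖ &{done,stop}  match same labels
                  [done]
                    &{more,stop,ack} ‖ ⊕{more,stop,ack}  match same labels
                      [more]
                        X ‖ X  match
                      [stop]
                        X ‖ X  match
                      [ack]
                        X ‖ X  match
                  [stop]
                    ?Bool ‖ !Bool  match
                      end ‖ end  match
              [stop]
                ⊕{err,data,ok} ‖ &{err,data,ok}  match same labels
                  [err]
                    !Str ‖ ?Str  match
                      X ‖ X  match
                  [data]
                    !Str ‖ ?Str  match
                      X ‖ X  match
                  [ok]
                    &{retry,ok} ‖ ⊕{retry,ok}  match same labels
                      [retry]
                        X ‖ X  match
                      [ok]
                        X ‖ X  match

YES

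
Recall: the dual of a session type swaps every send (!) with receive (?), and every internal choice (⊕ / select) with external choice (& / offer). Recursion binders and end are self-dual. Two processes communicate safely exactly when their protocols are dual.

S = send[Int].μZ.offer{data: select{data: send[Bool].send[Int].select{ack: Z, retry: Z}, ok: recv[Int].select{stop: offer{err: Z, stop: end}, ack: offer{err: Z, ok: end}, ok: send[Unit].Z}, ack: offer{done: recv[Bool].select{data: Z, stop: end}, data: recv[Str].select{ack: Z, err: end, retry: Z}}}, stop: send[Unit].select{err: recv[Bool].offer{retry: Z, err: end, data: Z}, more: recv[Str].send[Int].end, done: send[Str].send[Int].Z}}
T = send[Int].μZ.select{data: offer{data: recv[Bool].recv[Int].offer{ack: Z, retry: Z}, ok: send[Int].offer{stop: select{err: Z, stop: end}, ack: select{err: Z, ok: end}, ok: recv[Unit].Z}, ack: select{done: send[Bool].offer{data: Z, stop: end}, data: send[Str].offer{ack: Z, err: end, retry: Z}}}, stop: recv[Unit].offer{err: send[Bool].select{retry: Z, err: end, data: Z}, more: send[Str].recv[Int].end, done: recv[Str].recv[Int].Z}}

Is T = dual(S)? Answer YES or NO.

NO

send[Int] | send[Int]  ✗ same direction on both sides — not dual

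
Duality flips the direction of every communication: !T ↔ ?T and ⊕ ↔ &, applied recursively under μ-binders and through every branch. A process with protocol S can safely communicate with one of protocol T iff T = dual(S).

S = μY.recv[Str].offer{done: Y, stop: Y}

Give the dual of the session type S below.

μY.send[Str].select{done: Y, stop: Y}

μY → μY  (binder kept)
  recv[Str] → send[Str]
    offer{done,stop} → select{done,stop}  (external→internal)
      [done]
        dual(Y) = Y
      [stop]
        dual(Y) = Y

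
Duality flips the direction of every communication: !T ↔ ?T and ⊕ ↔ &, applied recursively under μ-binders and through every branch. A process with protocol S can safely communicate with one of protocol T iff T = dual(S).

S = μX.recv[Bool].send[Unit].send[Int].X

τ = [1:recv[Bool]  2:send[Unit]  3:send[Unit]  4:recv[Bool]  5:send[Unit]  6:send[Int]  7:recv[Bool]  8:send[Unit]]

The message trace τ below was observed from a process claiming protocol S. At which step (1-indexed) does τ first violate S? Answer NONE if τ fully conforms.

[1] recv[Bool]  match  cont: send[Unit].send[Int].μX.…
[2] send[Unit]  match  cont: send[Int].μX.…
[3] got send[Unit], protocol expects send[Int]  ✗

3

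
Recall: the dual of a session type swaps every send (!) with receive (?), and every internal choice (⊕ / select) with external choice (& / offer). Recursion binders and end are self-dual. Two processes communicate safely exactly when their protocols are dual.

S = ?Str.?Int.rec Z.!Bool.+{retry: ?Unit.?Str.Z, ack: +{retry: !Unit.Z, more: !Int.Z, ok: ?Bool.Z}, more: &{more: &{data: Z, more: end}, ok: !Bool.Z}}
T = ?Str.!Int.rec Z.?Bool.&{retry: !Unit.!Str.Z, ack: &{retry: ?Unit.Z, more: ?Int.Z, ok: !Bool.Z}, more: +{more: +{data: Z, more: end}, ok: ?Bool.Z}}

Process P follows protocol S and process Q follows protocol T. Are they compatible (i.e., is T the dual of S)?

?Str ‖ ?Str  ✗ same direction on both sides — not dual

NO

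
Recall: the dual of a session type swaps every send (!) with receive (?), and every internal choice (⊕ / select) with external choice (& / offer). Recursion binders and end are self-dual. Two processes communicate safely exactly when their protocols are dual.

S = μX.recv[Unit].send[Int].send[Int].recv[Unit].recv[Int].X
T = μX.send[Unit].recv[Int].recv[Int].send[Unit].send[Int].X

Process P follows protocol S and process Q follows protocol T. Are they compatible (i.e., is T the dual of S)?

YES

μX ‖ μX  ok (rec unchanged)
  recv[Unit] ‖ send[Unit]  ok
    send[Int] ‖ recv[Int]  ok
      send[Int] ‖ recv[Int]  ok
        recv[Unit] ‖ send[Unit]  ok
          recv[Int] ‖ send[Int]  ok
            X ‖ X  ok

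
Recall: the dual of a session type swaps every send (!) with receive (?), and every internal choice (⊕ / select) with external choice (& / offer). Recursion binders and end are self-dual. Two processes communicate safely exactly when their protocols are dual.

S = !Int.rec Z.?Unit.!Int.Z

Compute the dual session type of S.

?Int.rec Z.!Unit.?Int.Z

!Int → ?Int
  rec Z → rec Z  (rec unchanged)
    ?Unit → !Unit
      !Int → ?Int
        Z ↦ Z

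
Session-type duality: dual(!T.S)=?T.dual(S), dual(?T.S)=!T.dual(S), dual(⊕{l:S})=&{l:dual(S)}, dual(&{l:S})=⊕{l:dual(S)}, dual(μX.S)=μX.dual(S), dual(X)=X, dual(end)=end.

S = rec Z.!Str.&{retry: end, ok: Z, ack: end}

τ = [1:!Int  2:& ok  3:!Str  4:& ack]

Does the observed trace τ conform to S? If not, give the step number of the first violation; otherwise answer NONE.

@1 got !Int, protocol expects !Str  ✗

1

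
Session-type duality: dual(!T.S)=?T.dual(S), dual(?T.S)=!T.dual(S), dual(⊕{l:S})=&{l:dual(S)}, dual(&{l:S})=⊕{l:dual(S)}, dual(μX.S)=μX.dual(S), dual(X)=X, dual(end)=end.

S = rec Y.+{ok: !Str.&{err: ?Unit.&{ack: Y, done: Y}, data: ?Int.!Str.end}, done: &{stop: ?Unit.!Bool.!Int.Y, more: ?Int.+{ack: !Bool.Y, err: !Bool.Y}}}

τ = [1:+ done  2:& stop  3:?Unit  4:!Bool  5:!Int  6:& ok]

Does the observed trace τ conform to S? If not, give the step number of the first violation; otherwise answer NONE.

[1] + done  ok  cont: &{stop: ?Unit.!Bool.!Int.rec Y.…, more: ?Int.+{ack: !Bool.rec Y.…, err: !Bool.rec Y.…}}
[2] & stop  ok  cont: ?Unit.!Bool.!Int.rec Y.…
[3] ?Unit  ok  cont: !Bool.!Int.rec Y.…
[4] !Bool  ok  cont: !Int.rec Y.…
[5] !Int  ok  cont: rec Y.…
[6] got & ok, protocol expects + ok or + done  ✗

6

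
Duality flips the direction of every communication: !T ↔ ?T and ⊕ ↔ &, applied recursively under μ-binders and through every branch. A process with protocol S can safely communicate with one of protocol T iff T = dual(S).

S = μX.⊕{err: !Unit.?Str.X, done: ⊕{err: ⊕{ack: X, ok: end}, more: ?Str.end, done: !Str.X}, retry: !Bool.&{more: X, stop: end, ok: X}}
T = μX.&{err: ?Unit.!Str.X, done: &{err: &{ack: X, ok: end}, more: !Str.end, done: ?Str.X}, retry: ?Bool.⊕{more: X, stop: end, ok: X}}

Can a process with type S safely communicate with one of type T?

YES

μX | μX  match (binder kept)
  ⊕{err,done,retry} | &{err,done,retry}  match same labels
    case err:
      !Unit | ?Unit  match
        ?Str | !Str  match
          X | X  match
    case done:
      ⊕{err,more,done} | &{err,more,done}  match same labels
        case err:
          ⊕{ack,ok} | &{ack,ok}  match same labels
            case ack:
              X | X  match
            case ok:
              end | end  match
        case more:
          ?Str | !Str  match
            end | end  match
        case done:
          !Str | ?Str  match
            X | X  match
    case retry:
      !Bool | ?Bool  match
        &{more,stop,ok} | ⊕{more,stop,ok}  match same labels
          case more:
            X | X  match
          case stop:
            end | end  match
          case ok:
            X | X  match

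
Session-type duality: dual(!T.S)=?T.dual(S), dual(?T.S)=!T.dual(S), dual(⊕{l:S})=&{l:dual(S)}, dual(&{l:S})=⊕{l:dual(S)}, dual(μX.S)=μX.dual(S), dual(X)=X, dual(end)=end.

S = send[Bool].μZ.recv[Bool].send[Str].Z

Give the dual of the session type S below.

send[Bool] = recv[Bool]
  μZ = μZ  (binder kept)
    recv[Bool] = send[Bool]
      send[Str] = recv[Str]
        Z self-dual

recv[Bool].μZ.send[Bool].recv[Str].Z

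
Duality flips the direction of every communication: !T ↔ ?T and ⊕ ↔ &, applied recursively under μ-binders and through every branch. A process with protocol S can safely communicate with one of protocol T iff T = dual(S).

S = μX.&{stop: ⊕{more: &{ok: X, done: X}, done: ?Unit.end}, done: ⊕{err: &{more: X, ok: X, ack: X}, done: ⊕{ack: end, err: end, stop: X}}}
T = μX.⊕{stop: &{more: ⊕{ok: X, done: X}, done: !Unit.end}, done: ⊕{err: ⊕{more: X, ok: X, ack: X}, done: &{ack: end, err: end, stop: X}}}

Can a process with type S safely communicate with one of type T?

NO

μX vs μX  ✓ (rec unchanged)
  &{stop,done} vs ⊕{stop,done}  ✓ same labels
    case stop:
      ⊕{more,done} vs &{more,done}  ✓ same labels
        case more:
          &{ok,done} vs ⊕{ok,done}  ✓ same labels
            case ok:
              X vs X  ✓
            case done:
              X vs X  ✓
        case done:
          ?Unit vs !Unit  ✓
            end vs end  ✓
    case done:
      ⊕{err,done} vs ⊕{err,done}  ✗ choice polarity not flipped — not dual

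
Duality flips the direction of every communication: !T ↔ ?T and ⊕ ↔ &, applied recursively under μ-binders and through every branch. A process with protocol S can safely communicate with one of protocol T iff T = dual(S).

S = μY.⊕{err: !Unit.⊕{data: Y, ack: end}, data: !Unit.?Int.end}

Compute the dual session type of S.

μY ↦ μY  (binder kept)
  ⊕{err,data} ↦ &{err,data}  (⊕→&)
    [err]
      !Unit ↦ ?Unit
        ⊕{data,ack} ↦ &{data,ack}  (⊕→&)
          [data]
            Y self-dual
          [ack]
            end self-dual
    [data]
      !Unit ↦ ?Unit
        ?Int ↦ !Int
          end self-dual

μY.&{err: ?Unit.&{data: Y, ack: end}, data: ?Unit.!Int.end}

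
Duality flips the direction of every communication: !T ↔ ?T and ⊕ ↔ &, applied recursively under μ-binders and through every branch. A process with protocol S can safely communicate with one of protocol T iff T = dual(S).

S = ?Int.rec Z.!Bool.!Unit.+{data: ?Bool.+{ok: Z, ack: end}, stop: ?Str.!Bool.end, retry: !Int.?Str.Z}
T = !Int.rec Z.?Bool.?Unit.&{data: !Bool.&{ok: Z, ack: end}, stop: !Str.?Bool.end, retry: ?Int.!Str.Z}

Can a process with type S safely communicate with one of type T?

?Int vs !Int  ok
  rec Z vs rec Z  ok (rec unchanged)
    !Bool vs ?Bool  ok
      !Unit vs ?Unit  ok
        +{data,stop,retry} vs &{data,stop,retry}  ok label sets agree
          • data:
            ?Bool vs !Bool  ok
              +{ok,ack} vs &{ok,ack}  ok label sets agree
                • ok:
                  Z vs Z  ok
                • ack:
                  end vs end  ok
          • stop:
            ?Str vs !Str  ok
              !Bool vs ?Bool  ok
                end vs end  ok
          • retry:
            !Int vs ?Int  ok
              ?Str vs !Str  ok
                Z vs Z  ok

YES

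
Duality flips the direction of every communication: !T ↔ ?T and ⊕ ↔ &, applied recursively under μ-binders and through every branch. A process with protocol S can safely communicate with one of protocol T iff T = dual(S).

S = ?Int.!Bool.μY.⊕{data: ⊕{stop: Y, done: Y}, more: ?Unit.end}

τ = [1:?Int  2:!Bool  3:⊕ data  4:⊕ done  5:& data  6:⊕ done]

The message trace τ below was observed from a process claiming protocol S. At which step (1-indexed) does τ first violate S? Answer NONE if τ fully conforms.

5

[1] ?Int  ok  now at !Bool.μY.…
[2] !Bool  ok  now at μY.…
[3] ⊕ data  ok  now at ⊕{stop: μY.…, done: μY.…}
[4] ⊕ done  ok  now at μY.…
[5] got & data, protocol expects ⊕ data or ⊕ more  ✗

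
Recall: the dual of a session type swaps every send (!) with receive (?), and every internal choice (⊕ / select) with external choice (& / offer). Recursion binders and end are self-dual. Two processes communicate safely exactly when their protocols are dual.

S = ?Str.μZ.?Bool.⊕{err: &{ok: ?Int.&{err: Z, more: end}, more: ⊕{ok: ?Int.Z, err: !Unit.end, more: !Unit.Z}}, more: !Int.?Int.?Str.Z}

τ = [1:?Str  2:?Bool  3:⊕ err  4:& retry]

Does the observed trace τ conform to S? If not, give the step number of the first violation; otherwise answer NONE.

4

[1] ?Str  match  residual = μZ.…
[2] ?Bool  match  residual = ⊕{err: &{ok: ?Int.&{err: μZ.…, more: end}, more: ⊕{ok: ?Int.μZ.…, err: !Unit.end, more: !Unit.μZ.…}}, more: !Int.?Int.?Str.μZ.…}
[3] ⊕ err  match  residual = &{ok: ?Int.&{err: μZ.…, more: end}, more: ⊕{ok: ?Int.μZ.…, err: !Unit.end, more: !Unit.μZ.…}}
[4] got & retry, protocol expects & ok or & more  ✗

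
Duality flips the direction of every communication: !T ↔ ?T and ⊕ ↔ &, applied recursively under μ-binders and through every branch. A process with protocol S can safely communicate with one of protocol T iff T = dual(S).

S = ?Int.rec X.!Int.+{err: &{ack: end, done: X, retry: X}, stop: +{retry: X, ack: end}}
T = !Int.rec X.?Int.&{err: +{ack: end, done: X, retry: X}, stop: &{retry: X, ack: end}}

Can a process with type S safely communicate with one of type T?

YES

?Int vs !Int  match
  rec X vs rec X  match (μ self-dual)
    !Int vs ?Int  match
      +{err,stop} vs &{err,stop}  match labels match
        [err]
          &{ack,done,retry} vs +{ack,done,retry}  match labels match
            [ack]
              end vs end  match
            [done]
              X vs X  match
            [retry]
              X vs X  match
        [stop]
          +{retry,ack} vs &{retry,ack}  match labels match
            [retry]
              X vs X  match
            [ack]
              end vs end  match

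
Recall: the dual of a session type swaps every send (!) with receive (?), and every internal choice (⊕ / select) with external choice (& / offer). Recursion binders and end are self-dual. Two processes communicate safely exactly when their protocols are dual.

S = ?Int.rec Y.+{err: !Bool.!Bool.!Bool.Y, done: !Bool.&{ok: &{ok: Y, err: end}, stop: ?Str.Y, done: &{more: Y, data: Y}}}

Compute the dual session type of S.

!Int.rec Y.&{err: ?Bool.?Bool.?Bool.Y, done: ?Bool.+{ok: +{ok: Y, err: end}, stop: !Str.Y, done: +{more: Y, data: Y}}}

?Int → !Int
  rec Y → rec Y  (binder kept)
    +{err,done} → &{err,done}  (internal→external)
      case err:
        !Bool → ?Bool
          !Bool → ?Bool
            !Bool → ?Bool
              Y self-dual
      case done:
        !Bool → ?Bool
          &{ok,stop,done} → +{ok,stop,done}  (offer→select)
            case ok:
              &{ok,err} → +{ok,err}  (offer→select)
                case ok:
                  Y self-dual
                case err:
                  end self-dual
            case stop:
              ?Str → !Str
                Y self-dual
            case done:
              &{more,data} → +{more,data}  (offer→select)
                case more:
                  Y self-dual
                case data:
                  Y self-dual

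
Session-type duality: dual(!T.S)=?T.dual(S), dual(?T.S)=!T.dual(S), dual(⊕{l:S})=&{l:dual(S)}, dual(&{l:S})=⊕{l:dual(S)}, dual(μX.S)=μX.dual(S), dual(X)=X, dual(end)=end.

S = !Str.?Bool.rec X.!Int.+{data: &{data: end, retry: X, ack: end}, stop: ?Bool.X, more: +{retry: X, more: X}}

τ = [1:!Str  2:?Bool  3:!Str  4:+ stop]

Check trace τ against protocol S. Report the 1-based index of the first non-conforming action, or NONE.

[1] !Str  ok  residual = ?Bool.rec X.…
[2] ?Bool  ok  residual = rec X.…
[3] got !Str, protocol expects !Int  ✗

3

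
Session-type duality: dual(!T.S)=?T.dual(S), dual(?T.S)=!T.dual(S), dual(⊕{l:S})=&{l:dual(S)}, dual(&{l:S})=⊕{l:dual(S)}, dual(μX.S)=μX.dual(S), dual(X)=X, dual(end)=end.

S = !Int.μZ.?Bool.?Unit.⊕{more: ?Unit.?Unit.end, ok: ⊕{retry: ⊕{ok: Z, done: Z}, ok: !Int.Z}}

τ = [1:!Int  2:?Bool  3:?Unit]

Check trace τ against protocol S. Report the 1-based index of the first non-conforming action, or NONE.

step 1: !Int  ✓  state: μZ.…
step 2: ?Bool  ✓  state: ?Unit.⊕{more: ?Unit.?Unit.end, ok: ⊕{retry: ⊕{ok: μZ.…, done: μZ.…}, ok: !Int.μZ.…}}
step 3: ?Unit  ✓  state: ⊕{more: ?Unit.?Unit.end, ok: ⊕{retry: ⊕{ok: μZ.…, done: μZ.…}, ok: !Int.μZ.…}}
all 3 steps conform

NONE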